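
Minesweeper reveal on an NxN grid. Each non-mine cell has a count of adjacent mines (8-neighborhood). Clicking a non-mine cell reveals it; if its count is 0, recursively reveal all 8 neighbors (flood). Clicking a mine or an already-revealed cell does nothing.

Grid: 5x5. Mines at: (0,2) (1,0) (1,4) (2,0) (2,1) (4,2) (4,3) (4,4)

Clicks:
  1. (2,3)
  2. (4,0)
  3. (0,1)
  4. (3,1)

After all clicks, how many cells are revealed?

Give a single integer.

Click 1 (2,3) count=1: revealed 1 new [(2,3)] -> total=1
Click 2 (4,0) count=0: revealed 4 new [(3,0) (3,1) (4,0) (4,1)] -> total=5
Click 3 (0,1) count=2: revealed 1 new [(0,1)] -> total=6
Click 4 (3,1) count=3: revealed 0 new [(none)] -> total=6

Answer: 6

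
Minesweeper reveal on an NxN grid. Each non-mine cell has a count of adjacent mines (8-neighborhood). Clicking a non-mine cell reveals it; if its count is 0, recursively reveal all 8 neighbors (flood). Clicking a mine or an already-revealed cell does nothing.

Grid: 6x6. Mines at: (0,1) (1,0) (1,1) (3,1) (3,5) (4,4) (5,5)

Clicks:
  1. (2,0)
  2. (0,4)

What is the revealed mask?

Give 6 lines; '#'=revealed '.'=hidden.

Click 1 (2,0) count=3: revealed 1 new [(2,0)] -> total=1
Click 2 (0,4) count=0: revealed 15 new [(0,2) (0,3) (0,4) (0,5) (1,2) (1,3) (1,4) (1,5) (2,2) (2,3) (2,4) (2,5) (3,2) (3,3) (3,4)] -> total=16

Answer: ..####
..####
#.####
..###.
......
......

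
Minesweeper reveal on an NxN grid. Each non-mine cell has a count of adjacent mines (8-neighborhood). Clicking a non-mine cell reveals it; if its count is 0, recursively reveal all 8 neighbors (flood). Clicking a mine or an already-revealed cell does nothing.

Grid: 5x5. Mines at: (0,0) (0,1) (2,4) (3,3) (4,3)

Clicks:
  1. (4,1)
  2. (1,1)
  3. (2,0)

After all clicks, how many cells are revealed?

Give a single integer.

Answer: 12

Derivation:
Click 1 (4,1) count=0: revealed 12 new [(1,0) (1,1) (1,2) (2,0) (2,1) (2,2) (3,0) (3,1) (3,2) (4,0) (4,1) (4,2)] -> total=12
Click 2 (1,1) count=2: revealed 0 new [(none)] -> total=12
Click 3 (2,0) count=0: revealed 0 new [(none)] -> total=12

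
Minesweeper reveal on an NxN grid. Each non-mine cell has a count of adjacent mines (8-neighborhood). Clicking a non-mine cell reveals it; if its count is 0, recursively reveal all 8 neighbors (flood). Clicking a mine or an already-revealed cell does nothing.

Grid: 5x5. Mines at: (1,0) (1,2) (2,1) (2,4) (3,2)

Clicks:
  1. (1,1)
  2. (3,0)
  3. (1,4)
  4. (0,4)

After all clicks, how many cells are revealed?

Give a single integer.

Answer: 6

Derivation:
Click 1 (1,1) count=3: revealed 1 new [(1,1)] -> total=1
Click 2 (3,0) count=1: revealed 1 new [(3,0)] -> total=2
Click 3 (1,4) count=1: revealed 1 new [(1,4)] -> total=3
Click 4 (0,4) count=0: revealed 3 new [(0,3) (0,4) (1,3)] -> total=6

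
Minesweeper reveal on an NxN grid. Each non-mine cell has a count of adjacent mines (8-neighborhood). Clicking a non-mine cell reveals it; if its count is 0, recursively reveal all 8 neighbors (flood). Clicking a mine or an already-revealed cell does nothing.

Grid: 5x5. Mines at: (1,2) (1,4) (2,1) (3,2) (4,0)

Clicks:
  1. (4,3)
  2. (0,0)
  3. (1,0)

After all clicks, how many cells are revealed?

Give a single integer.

Click 1 (4,3) count=1: revealed 1 new [(4,3)] -> total=1
Click 2 (0,0) count=0: revealed 4 new [(0,0) (0,1) (1,0) (1,1)] -> total=5
Click 3 (1,0) count=1: revealed 0 new [(none)] -> total=5

Answer: 5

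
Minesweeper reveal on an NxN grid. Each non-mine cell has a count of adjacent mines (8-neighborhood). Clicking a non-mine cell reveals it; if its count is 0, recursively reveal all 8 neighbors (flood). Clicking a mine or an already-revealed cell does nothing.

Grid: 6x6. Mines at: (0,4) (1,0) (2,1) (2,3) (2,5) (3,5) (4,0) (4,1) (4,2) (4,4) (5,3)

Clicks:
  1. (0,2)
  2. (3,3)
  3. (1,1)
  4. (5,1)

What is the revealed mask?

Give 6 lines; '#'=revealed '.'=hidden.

Answer: .###..
.###..
......
...#..
......
.#....

Derivation:
Click 1 (0,2) count=0: revealed 6 new [(0,1) (0,2) (0,3) (1,1) (1,2) (1,3)] -> total=6
Click 2 (3,3) count=3: revealed 1 new [(3,3)] -> total=7
Click 3 (1,1) count=2: revealed 0 new [(none)] -> total=7
Click 4 (5,1) count=3: revealed 1 new [(5,1)] -> total=8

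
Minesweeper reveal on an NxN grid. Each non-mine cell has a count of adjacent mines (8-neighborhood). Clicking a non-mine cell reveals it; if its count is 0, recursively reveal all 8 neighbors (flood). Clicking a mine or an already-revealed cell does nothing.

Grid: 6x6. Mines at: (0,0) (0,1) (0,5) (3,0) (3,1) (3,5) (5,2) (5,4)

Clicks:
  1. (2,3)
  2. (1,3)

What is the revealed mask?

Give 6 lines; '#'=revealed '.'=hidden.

Answer: ..###.
..###.
..###.
..###.
..###.
......

Derivation:
Click 1 (2,3) count=0: revealed 15 new [(0,2) (0,3) (0,4) (1,2) (1,3) (1,4) (2,2) (2,3) (2,4) (3,2) (3,3) (3,4) (4,2) (4,3) (4,4)] -> total=15
Click 2 (1,3) count=0: revealed 0 new [(none)] -> total=15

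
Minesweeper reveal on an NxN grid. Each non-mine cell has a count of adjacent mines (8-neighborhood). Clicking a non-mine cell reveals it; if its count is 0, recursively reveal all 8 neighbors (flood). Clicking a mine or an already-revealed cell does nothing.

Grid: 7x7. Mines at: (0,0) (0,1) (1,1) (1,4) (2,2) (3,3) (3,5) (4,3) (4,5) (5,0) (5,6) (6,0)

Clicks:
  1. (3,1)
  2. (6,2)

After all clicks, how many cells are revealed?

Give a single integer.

Answer: 11

Derivation:
Click 1 (3,1) count=1: revealed 1 new [(3,1)] -> total=1
Click 2 (6,2) count=0: revealed 10 new [(5,1) (5,2) (5,3) (5,4) (5,5) (6,1) (6,2) (6,3) (6,4) (6,5)] -> total=11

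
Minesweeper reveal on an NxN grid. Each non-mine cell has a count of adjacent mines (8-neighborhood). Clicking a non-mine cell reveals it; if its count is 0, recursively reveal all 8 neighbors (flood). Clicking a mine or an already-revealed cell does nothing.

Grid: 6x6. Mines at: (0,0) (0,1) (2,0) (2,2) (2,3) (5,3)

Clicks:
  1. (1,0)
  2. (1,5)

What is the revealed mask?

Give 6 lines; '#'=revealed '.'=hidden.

Answer: ..####
#.####
....##
....##
....##
....##

Derivation:
Click 1 (1,0) count=3: revealed 1 new [(1,0)] -> total=1
Click 2 (1,5) count=0: revealed 16 new [(0,2) (0,3) (0,4) (0,5) (1,2) (1,3) (1,4) (1,5) (2,4) (2,5) (3,4) (3,5) (4,4) (4,5) (5,4) (5,5)] -> total=17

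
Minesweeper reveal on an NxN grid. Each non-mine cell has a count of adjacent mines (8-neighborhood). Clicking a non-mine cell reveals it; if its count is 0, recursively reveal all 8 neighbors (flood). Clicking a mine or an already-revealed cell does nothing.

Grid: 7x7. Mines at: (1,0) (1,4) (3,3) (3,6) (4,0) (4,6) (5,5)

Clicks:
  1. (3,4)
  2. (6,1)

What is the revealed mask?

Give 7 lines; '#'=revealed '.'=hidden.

Answer: .......
.......
.......
....#..
.####..
#####..
#####..

Derivation:
Click 1 (3,4) count=1: revealed 1 new [(3,4)] -> total=1
Click 2 (6,1) count=0: revealed 14 new [(4,1) (4,2) (4,3) (4,4) (5,0) (5,1) (5,2) (5,3) (5,4) (6,0) (6,1) (6,2) (6,3) (6,4)] -> total=15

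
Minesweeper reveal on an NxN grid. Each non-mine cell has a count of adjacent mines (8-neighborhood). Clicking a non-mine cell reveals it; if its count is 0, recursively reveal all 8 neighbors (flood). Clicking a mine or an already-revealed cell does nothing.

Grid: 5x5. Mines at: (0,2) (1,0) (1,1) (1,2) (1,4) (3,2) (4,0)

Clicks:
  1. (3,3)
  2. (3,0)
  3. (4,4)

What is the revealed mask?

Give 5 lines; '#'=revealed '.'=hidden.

Answer: .....
.....
...##
#..##
...##

Derivation:
Click 1 (3,3) count=1: revealed 1 new [(3,3)] -> total=1
Click 2 (3,0) count=1: revealed 1 new [(3,0)] -> total=2
Click 3 (4,4) count=0: revealed 5 new [(2,3) (2,4) (3,4) (4,3) (4,4)] -> total=7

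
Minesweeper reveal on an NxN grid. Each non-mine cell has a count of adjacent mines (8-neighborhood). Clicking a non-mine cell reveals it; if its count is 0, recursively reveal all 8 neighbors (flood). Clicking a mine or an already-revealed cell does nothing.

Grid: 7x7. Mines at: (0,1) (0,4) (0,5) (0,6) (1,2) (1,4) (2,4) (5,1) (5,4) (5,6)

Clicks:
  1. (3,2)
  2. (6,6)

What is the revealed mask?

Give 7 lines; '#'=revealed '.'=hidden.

Click 1 (3,2) count=0: revealed 14 new [(1,0) (1,1) (2,0) (2,1) (2,2) (2,3) (3,0) (3,1) (3,2) (3,3) (4,0) (4,1) (4,2) (4,3)] -> total=14
Click 2 (6,6) count=1: revealed 1 new [(6,6)] -> total=15

Answer: .......
##.....
####...
####...
####...
.......
......#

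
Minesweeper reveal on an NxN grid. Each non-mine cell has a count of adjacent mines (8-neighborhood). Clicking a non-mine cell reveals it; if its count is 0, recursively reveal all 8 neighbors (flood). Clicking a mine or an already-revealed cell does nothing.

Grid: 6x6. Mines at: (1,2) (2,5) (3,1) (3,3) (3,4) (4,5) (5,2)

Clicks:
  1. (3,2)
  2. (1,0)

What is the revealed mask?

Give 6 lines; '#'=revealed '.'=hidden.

Answer: ##....
##....
##....
..#...
......
......

Derivation:
Click 1 (3,2) count=2: revealed 1 new [(3,2)] -> total=1
Click 2 (1,0) count=0: revealed 6 new [(0,0) (0,1) (1,0) (1,1) (2,0) (2,1)] -> total=7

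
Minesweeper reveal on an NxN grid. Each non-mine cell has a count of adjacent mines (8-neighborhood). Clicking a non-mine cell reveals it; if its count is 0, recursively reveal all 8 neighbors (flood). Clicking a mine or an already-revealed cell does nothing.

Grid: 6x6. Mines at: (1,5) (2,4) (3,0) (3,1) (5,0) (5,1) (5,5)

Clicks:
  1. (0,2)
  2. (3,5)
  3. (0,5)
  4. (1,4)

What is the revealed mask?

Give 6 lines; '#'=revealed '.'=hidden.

Answer: ######
#####.
####..
.....#
......
......

Derivation:
Click 1 (0,2) count=0: revealed 14 new [(0,0) (0,1) (0,2) (0,3) (0,4) (1,0) (1,1) (1,2) (1,3) (1,4) (2,0) (2,1) (2,2) (2,3)] -> total=14
Click 2 (3,5) count=1: revealed 1 new [(3,5)] -> total=15
Click 3 (0,5) count=1: revealed 1 new [(0,5)] -> total=16
Click 4 (1,4) count=2: revealed 0 new [(none)] -> total=16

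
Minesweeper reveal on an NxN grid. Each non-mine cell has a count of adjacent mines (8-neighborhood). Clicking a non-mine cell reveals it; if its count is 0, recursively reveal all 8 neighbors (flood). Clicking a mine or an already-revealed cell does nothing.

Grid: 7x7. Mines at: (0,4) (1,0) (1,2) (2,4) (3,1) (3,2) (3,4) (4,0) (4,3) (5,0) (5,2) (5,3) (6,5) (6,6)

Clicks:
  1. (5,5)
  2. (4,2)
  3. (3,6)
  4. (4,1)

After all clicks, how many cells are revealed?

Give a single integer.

Click 1 (5,5) count=2: revealed 1 new [(5,5)] -> total=1
Click 2 (4,2) count=5: revealed 1 new [(4,2)] -> total=2
Click 3 (3,6) count=0: revealed 11 new [(0,5) (0,6) (1,5) (1,6) (2,5) (2,6) (3,5) (3,6) (4,5) (4,6) (5,6)] -> total=13
Click 4 (4,1) count=5: revealed 1 new [(4,1)] -> total=14

Answer: 14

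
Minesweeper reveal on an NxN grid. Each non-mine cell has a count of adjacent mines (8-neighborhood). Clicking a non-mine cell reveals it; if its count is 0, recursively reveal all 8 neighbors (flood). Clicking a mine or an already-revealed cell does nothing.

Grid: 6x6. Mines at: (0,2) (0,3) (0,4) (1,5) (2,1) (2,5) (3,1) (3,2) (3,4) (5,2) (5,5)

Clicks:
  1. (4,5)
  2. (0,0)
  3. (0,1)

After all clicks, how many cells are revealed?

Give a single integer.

Click 1 (4,5) count=2: revealed 1 new [(4,5)] -> total=1
Click 2 (0,0) count=0: revealed 4 new [(0,0) (0,1) (1,0) (1,1)] -> total=5
Click 3 (0,1) count=1: revealed 0 new [(none)] -> total=5

Answer: 5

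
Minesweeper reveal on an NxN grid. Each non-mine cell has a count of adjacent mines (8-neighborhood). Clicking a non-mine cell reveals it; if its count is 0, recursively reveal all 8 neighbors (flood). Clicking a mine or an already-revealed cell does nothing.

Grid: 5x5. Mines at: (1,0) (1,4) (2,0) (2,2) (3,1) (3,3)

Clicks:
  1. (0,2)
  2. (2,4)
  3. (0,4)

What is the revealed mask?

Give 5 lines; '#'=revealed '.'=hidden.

Click 1 (0,2) count=0: revealed 6 new [(0,1) (0,2) (0,3) (1,1) (1,2) (1,3)] -> total=6
Click 2 (2,4) count=2: revealed 1 new [(2,4)] -> total=7
Click 3 (0,4) count=1: revealed 1 new [(0,4)] -> total=8

Answer: .####
.###.
....#
.....
.....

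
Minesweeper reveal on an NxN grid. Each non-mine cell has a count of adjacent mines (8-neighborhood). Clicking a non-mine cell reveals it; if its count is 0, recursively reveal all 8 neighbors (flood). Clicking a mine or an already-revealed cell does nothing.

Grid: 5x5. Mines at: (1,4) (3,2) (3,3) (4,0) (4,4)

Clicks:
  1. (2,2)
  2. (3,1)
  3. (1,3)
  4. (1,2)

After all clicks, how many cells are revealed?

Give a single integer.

Answer: 14

Derivation:
Click 1 (2,2) count=2: revealed 1 new [(2,2)] -> total=1
Click 2 (3,1) count=2: revealed 1 new [(3,1)] -> total=2
Click 3 (1,3) count=1: revealed 1 new [(1,3)] -> total=3
Click 4 (1,2) count=0: revealed 11 new [(0,0) (0,1) (0,2) (0,3) (1,0) (1,1) (1,2) (2,0) (2,1) (2,3) (3,0)] -> total=14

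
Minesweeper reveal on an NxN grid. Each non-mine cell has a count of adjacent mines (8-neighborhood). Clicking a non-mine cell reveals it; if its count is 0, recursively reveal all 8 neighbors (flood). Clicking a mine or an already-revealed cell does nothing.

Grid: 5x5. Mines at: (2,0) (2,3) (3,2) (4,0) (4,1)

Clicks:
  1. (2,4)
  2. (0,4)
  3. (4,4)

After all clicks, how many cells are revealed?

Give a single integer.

Answer: 15

Derivation:
Click 1 (2,4) count=1: revealed 1 new [(2,4)] -> total=1
Click 2 (0,4) count=0: revealed 10 new [(0,0) (0,1) (0,2) (0,3) (0,4) (1,0) (1,1) (1,2) (1,3) (1,4)] -> total=11
Click 3 (4,4) count=0: revealed 4 new [(3,3) (3,4) (4,3) (4,4)] -> total=15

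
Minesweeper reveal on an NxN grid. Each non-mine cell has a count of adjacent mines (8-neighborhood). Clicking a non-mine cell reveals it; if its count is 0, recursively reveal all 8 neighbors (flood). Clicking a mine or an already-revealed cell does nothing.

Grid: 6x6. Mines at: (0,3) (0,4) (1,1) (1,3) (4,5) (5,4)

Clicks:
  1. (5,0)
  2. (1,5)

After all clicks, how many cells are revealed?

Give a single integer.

Click 1 (5,0) count=0: revealed 19 new [(2,0) (2,1) (2,2) (2,3) (2,4) (3,0) (3,1) (3,2) (3,3) (3,4) (4,0) (4,1) (4,2) (4,3) (4,4) (5,0) (5,1) (5,2) (5,3)] -> total=19
Click 2 (1,5) count=1: revealed 1 new [(1,5)] -> total=20

Answer: 20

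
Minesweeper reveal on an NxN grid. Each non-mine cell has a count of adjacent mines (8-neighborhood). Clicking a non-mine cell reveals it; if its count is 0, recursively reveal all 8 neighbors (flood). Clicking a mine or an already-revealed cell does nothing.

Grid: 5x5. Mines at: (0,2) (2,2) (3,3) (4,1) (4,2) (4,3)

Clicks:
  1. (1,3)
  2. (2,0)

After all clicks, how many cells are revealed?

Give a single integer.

Answer: 9

Derivation:
Click 1 (1,3) count=2: revealed 1 new [(1,3)] -> total=1
Click 2 (2,0) count=0: revealed 8 new [(0,0) (0,1) (1,0) (1,1) (2,0) (2,1) (3,0) (3,1)] -> total=9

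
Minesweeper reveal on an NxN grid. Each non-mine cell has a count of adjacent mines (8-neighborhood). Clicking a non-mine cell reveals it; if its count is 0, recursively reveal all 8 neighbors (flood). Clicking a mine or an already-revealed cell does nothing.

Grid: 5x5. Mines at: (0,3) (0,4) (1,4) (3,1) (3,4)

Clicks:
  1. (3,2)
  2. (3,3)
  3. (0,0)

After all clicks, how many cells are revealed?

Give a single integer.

Answer: 11

Derivation:
Click 1 (3,2) count=1: revealed 1 new [(3,2)] -> total=1
Click 2 (3,3) count=1: revealed 1 new [(3,3)] -> total=2
Click 3 (0,0) count=0: revealed 9 new [(0,0) (0,1) (0,2) (1,0) (1,1) (1,2) (2,0) (2,1) (2,2)] -> total=11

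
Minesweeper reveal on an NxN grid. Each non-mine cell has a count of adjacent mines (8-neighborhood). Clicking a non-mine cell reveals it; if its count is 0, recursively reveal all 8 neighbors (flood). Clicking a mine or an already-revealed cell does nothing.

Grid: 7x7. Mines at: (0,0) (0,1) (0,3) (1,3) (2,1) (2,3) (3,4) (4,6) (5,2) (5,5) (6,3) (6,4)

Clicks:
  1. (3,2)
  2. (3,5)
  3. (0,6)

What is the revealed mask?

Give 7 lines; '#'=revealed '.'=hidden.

Answer: ....###
....###
....###
..#..##
.......
.......
.......

Derivation:
Click 1 (3,2) count=2: revealed 1 new [(3,2)] -> total=1
Click 2 (3,5) count=2: revealed 1 new [(3,5)] -> total=2
Click 3 (0,6) count=0: revealed 10 new [(0,4) (0,5) (0,6) (1,4) (1,5) (1,6) (2,4) (2,5) (2,6) (3,6)] -> total=12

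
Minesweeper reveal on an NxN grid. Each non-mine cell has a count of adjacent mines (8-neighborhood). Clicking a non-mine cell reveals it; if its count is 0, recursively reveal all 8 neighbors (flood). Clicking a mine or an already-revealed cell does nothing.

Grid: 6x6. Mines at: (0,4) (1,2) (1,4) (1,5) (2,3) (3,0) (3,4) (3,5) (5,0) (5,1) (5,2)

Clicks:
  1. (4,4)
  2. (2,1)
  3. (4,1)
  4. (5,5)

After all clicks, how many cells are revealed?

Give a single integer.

Answer: 8

Derivation:
Click 1 (4,4) count=2: revealed 1 new [(4,4)] -> total=1
Click 2 (2,1) count=2: revealed 1 new [(2,1)] -> total=2
Click 3 (4,1) count=4: revealed 1 new [(4,1)] -> total=3
Click 4 (5,5) count=0: revealed 5 new [(4,3) (4,5) (5,3) (5,4) (5,5)] -> total=8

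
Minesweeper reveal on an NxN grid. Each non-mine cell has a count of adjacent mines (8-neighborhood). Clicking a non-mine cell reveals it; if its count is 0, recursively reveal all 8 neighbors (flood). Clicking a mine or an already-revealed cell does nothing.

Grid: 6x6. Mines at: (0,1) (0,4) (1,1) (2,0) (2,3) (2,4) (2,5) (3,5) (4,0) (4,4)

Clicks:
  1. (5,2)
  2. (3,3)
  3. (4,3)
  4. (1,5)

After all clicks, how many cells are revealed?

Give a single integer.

Click 1 (5,2) count=0: revealed 9 new [(3,1) (3,2) (3,3) (4,1) (4,2) (4,3) (5,1) (5,2) (5,3)] -> total=9
Click 2 (3,3) count=3: revealed 0 new [(none)] -> total=9
Click 3 (4,3) count=1: revealed 0 new [(none)] -> total=9
Click 4 (1,5) count=3: revealed 1 new [(1,5)] -> total=10

Answer: 10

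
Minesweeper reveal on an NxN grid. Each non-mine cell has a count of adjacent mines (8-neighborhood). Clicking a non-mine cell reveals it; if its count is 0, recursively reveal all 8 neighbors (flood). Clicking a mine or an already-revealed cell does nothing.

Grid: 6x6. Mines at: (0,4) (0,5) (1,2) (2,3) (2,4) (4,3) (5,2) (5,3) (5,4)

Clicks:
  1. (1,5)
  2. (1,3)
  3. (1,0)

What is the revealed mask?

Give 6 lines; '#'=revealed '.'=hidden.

Click 1 (1,5) count=3: revealed 1 new [(1,5)] -> total=1
Click 2 (1,3) count=4: revealed 1 new [(1,3)] -> total=2
Click 3 (1,0) count=0: revealed 15 new [(0,0) (0,1) (1,0) (1,1) (2,0) (2,1) (2,2) (3,0) (3,1) (3,2) (4,0) (4,1) (4,2) (5,0) (5,1)] -> total=17

Answer: ##....
##.#.#
###...
###...
###...
##....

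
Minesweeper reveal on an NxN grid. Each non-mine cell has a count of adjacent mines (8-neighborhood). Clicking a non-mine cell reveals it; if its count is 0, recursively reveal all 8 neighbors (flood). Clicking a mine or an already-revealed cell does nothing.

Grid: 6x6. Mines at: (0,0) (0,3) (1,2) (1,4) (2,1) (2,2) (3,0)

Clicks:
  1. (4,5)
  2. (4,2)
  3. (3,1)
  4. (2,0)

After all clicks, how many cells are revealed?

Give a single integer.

Click 1 (4,5) count=0: revealed 20 new [(2,3) (2,4) (2,5) (3,1) (3,2) (3,3) (3,4) (3,5) (4,0) (4,1) (4,2) (4,3) (4,4) (4,5) (5,0) (5,1) (5,2) (5,3) (5,4) (5,5)] -> total=20
Click 2 (4,2) count=0: revealed 0 new [(none)] -> total=20
Click 3 (3,1) count=3: revealed 0 new [(none)] -> total=20
Click 4 (2,0) count=2: revealed 1 new [(2,0)] -> total=21

Answer: 21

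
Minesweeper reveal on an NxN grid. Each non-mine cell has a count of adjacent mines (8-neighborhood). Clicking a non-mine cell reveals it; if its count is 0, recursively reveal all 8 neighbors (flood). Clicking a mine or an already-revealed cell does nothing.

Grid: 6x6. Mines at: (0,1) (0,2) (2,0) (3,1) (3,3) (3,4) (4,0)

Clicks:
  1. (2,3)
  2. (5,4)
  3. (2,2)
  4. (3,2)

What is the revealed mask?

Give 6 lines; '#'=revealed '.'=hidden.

Click 1 (2,3) count=2: revealed 1 new [(2,3)] -> total=1
Click 2 (5,4) count=0: revealed 10 new [(4,1) (4,2) (4,3) (4,4) (4,5) (5,1) (5,2) (5,3) (5,4) (5,5)] -> total=11
Click 3 (2,2) count=2: revealed 1 new [(2,2)] -> total=12
Click 4 (3,2) count=2: revealed 1 new [(3,2)] -> total=13

Answer: ......
......
..##..
..#...
.#####
.#####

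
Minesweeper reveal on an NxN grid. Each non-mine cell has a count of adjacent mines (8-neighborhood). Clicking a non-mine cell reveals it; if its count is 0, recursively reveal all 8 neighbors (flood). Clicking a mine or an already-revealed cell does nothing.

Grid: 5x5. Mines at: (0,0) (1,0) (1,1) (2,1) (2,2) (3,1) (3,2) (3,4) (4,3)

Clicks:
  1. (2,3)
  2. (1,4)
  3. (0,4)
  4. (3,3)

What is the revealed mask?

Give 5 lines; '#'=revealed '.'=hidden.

Answer: ..###
..###
...##
...#.
.....

Derivation:
Click 1 (2,3) count=3: revealed 1 new [(2,3)] -> total=1
Click 2 (1,4) count=0: revealed 7 new [(0,2) (0,3) (0,4) (1,2) (1,3) (1,4) (2,4)] -> total=8
Click 3 (0,4) count=0: revealed 0 new [(none)] -> total=8
Click 4 (3,3) count=4: revealed 1 new [(3,3)] -> total=9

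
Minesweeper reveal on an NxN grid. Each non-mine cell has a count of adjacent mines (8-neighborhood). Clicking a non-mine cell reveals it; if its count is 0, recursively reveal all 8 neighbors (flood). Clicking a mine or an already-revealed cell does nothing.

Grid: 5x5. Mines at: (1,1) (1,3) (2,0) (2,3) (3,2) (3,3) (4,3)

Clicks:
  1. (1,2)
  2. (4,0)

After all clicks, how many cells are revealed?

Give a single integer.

Click 1 (1,2) count=3: revealed 1 new [(1,2)] -> total=1
Click 2 (4,0) count=0: revealed 4 new [(3,0) (3,1) (4,0) (4,1)] -> total=5

Answer: 5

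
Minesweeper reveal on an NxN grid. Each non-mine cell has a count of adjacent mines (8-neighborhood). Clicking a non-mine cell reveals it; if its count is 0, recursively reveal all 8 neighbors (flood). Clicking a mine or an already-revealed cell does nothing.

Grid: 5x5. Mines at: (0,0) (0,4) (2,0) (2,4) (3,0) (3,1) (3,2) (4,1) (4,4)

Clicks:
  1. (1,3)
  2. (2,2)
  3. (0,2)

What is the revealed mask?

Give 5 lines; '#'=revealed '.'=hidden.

Click 1 (1,3) count=2: revealed 1 new [(1,3)] -> total=1
Click 2 (2,2) count=2: revealed 1 new [(2,2)] -> total=2
Click 3 (0,2) count=0: revealed 7 new [(0,1) (0,2) (0,3) (1,1) (1,2) (2,1) (2,3)] -> total=9

Answer: .###.
.###.
.###.
.....
.....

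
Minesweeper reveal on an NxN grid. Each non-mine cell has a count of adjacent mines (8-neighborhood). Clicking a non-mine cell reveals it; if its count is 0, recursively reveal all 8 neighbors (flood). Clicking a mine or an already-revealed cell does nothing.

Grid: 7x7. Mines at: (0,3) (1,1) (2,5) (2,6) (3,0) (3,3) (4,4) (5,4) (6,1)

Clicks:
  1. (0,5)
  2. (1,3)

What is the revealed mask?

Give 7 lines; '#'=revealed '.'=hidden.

Answer: ....###
...####
.......
.......
.......
.......
.......

Derivation:
Click 1 (0,5) count=0: revealed 6 new [(0,4) (0,5) (0,6) (1,4) (1,5) (1,6)] -> total=6
Click 2 (1,3) count=1: revealed 1 new [(1,3)] -> total=7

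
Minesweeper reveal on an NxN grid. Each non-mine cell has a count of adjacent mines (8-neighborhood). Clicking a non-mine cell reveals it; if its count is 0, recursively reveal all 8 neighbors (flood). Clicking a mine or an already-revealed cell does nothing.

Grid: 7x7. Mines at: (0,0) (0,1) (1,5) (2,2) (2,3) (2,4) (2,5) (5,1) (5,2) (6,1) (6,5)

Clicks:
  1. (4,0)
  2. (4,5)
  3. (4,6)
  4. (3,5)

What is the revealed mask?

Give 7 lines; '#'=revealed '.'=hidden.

Answer: .......
.......
.......
...####
#..####
...####
.......

Derivation:
Click 1 (4,0) count=1: revealed 1 new [(4,0)] -> total=1
Click 2 (4,5) count=0: revealed 12 new [(3,3) (3,4) (3,5) (3,6) (4,3) (4,4) (4,5) (4,6) (5,3) (5,4) (5,5) (5,6)] -> total=13
Click 3 (4,6) count=0: revealed 0 new [(none)] -> total=13
Click 4 (3,5) count=2: revealed 0 new [(none)] -> total=13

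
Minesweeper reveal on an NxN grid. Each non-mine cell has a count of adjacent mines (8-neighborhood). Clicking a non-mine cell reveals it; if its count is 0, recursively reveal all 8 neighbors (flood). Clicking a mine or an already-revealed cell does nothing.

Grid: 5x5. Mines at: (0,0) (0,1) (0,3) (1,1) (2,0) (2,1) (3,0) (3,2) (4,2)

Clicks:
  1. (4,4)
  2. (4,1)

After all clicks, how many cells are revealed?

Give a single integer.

Answer: 9

Derivation:
Click 1 (4,4) count=0: revealed 8 new [(1,3) (1,4) (2,3) (2,4) (3,3) (3,4) (4,3) (4,4)] -> total=8
Click 2 (4,1) count=3: revealed 1 new [(4,1)] -> total=9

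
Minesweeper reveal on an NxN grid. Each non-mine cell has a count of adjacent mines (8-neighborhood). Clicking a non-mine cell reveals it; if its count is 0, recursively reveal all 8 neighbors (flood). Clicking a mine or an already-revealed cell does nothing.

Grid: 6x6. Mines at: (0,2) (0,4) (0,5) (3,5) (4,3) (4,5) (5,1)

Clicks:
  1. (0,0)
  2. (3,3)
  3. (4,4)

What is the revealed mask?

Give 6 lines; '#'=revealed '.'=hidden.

Answer: ##....
#####.
#####.
#####.
###.#.
......

Derivation:
Click 1 (0,0) count=0: revealed 20 new [(0,0) (0,1) (1,0) (1,1) (1,2) (1,3) (1,4) (2,0) (2,1) (2,2) (2,3) (2,4) (3,0) (3,1) (3,2) (3,3) (3,4) (4,0) (4,1) (4,2)] -> total=20
Click 2 (3,3) count=1: revealed 0 new [(none)] -> total=20
Click 3 (4,4) count=3: revealed 1 new [(4,4)] -> total=21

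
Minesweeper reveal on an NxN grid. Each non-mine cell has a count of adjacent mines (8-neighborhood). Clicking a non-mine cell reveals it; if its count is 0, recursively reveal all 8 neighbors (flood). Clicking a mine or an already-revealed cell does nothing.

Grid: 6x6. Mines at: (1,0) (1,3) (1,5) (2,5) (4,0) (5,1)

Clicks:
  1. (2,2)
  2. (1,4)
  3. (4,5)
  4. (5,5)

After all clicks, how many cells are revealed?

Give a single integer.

Click 1 (2,2) count=1: revealed 1 new [(2,2)] -> total=1
Click 2 (1,4) count=3: revealed 1 new [(1,4)] -> total=2
Click 3 (4,5) count=0: revealed 17 new [(2,1) (2,3) (2,4) (3,1) (3,2) (3,3) (3,4) (3,5) (4,1) (4,2) (4,3) (4,4) (4,5) (5,2) (5,3) (5,4) (5,5)] -> total=19
Click 4 (5,5) count=0: revealed 0 new [(none)] -> total=19

Answer: 19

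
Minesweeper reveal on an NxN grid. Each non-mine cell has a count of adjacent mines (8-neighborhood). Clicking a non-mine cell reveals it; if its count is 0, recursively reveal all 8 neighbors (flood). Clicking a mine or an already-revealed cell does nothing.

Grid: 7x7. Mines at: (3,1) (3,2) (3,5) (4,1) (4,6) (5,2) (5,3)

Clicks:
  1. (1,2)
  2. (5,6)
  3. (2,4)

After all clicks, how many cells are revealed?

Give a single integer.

Click 1 (1,2) count=0: revealed 21 new [(0,0) (0,1) (0,2) (0,3) (0,4) (0,5) (0,6) (1,0) (1,1) (1,2) (1,3) (1,4) (1,5) (1,6) (2,0) (2,1) (2,2) (2,3) (2,4) (2,5) (2,6)] -> total=21
Click 2 (5,6) count=1: revealed 1 new [(5,6)] -> total=22
Click 3 (2,4) count=1: revealed 0 new [(none)] -> total=22

Answer: 22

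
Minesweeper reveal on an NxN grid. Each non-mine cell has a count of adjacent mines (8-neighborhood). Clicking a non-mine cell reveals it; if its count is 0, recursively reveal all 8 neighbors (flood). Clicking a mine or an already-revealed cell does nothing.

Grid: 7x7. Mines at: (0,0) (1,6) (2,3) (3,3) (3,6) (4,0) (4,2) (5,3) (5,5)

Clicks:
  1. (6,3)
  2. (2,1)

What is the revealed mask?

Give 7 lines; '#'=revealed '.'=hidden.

Answer: .......
###....
###....
###....
.......
.......
...#...

Derivation:
Click 1 (6,3) count=1: revealed 1 new [(6,3)] -> total=1
Click 2 (2,1) count=0: revealed 9 new [(1,0) (1,1) (1,2) (2,0) (2,1) (2,2) (3,0) (3,1) (3,2)] -> total=10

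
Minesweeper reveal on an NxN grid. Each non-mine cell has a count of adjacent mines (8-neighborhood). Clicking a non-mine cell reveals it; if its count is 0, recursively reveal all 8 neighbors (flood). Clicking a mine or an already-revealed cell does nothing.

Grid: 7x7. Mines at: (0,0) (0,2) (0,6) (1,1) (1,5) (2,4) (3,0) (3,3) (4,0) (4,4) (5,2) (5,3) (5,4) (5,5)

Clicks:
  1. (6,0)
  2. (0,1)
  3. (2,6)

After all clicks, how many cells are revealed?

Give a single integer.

Answer: 6

Derivation:
Click 1 (6,0) count=0: revealed 4 new [(5,0) (5,1) (6,0) (6,1)] -> total=4
Click 2 (0,1) count=3: revealed 1 new [(0,1)] -> total=5
Click 3 (2,6) count=1: revealed 1 new [(2,6)] -> total=6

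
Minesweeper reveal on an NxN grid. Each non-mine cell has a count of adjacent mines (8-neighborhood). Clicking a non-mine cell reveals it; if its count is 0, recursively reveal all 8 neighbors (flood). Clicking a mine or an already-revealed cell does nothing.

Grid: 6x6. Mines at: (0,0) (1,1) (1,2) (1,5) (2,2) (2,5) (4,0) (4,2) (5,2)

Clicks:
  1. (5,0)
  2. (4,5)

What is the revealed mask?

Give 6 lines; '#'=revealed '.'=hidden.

Answer: ......
......
......
...###
...###
#..###

Derivation:
Click 1 (5,0) count=1: revealed 1 new [(5,0)] -> total=1
Click 2 (4,5) count=0: revealed 9 new [(3,3) (3,4) (3,5) (4,3) (4,4) (4,5) (5,3) (5,4) (5,5)] -> total=10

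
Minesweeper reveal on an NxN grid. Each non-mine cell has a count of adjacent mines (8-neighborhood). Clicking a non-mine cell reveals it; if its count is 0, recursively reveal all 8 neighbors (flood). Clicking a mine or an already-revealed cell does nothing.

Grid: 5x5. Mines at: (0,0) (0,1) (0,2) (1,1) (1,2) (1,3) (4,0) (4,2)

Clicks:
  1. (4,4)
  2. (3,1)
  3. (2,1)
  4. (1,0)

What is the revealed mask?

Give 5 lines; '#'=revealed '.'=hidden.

Click 1 (4,4) count=0: revealed 6 new [(2,3) (2,4) (3,3) (3,4) (4,3) (4,4)] -> total=6
Click 2 (3,1) count=2: revealed 1 new [(3,1)] -> total=7
Click 3 (2,1) count=2: revealed 1 new [(2,1)] -> total=8
Click 4 (1,0) count=3: revealed 1 new [(1,0)] -> total=9

Answer: .....
#....
.#.##
.#.##
...##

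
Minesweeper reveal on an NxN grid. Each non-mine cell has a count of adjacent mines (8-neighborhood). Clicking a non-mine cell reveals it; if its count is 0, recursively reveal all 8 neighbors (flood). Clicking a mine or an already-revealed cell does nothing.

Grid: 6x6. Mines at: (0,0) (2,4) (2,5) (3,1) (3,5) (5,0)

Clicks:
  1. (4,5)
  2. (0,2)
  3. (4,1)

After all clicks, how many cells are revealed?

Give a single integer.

Answer: 15

Derivation:
Click 1 (4,5) count=1: revealed 1 new [(4,5)] -> total=1
Click 2 (0,2) count=0: revealed 13 new [(0,1) (0,2) (0,3) (0,4) (0,5) (1,1) (1,2) (1,3) (1,4) (1,5) (2,1) (2,2) (2,3)] -> total=14
Click 3 (4,1) count=2: revealed 1 new [(4,1)] -> total=15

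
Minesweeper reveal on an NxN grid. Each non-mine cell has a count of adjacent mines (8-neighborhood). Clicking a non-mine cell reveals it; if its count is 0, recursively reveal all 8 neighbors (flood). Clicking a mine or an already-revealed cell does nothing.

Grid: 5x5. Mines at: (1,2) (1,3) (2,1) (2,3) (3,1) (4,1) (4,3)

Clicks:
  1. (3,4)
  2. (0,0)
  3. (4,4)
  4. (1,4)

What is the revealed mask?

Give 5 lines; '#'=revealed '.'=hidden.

Answer: ##...
##..#
.....
....#
....#

Derivation:
Click 1 (3,4) count=2: revealed 1 new [(3,4)] -> total=1
Click 2 (0,0) count=0: revealed 4 new [(0,0) (0,1) (1,0) (1,1)] -> total=5
Click 3 (4,4) count=1: revealed 1 new [(4,4)] -> total=6
Click 4 (1,4) count=2: revealed 1 new [(1,4)] -> total=7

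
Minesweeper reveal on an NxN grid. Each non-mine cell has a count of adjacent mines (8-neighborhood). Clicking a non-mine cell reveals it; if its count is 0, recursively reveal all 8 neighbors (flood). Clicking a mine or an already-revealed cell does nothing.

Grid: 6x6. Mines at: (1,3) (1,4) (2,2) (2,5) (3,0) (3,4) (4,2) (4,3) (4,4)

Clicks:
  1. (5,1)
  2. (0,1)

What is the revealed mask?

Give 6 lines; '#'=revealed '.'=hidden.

Answer: ###...
###...
##....
......
......
.#....

Derivation:
Click 1 (5,1) count=1: revealed 1 new [(5,1)] -> total=1
Click 2 (0,1) count=0: revealed 8 new [(0,0) (0,1) (0,2) (1,0) (1,1) (1,2) (2,0) (2,1)] -> total=9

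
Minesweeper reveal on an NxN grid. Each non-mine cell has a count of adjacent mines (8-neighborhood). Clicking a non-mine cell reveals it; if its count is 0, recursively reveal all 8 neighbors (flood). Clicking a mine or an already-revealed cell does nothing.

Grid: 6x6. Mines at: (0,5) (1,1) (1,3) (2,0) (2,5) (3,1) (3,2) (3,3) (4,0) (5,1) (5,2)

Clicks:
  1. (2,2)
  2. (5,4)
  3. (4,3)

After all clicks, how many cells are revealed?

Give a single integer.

Answer: 9

Derivation:
Click 1 (2,2) count=5: revealed 1 new [(2,2)] -> total=1
Click 2 (5,4) count=0: revealed 8 new [(3,4) (3,5) (4,3) (4,4) (4,5) (5,3) (5,4) (5,5)] -> total=9
Click 3 (4,3) count=3: revealed 0 new [(none)] -> total=9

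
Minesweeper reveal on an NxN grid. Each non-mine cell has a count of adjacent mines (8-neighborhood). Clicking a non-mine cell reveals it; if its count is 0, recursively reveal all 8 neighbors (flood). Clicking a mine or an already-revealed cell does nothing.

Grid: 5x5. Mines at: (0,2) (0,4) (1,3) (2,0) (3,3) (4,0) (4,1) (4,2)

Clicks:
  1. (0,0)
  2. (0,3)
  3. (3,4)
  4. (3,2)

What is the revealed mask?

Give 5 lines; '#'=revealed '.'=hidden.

Click 1 (0,0) count=0: revealed 4 new [(0,0) (0,1) (1,0) (1,1)] -> total=4
Click 2 (0,3) count=3: revealed 1 new [(0,3)] -> total=5
Click 3 (3,4) count=1: revealed 1 new [(3,4)] -> total=6
Click 4 (3,2) count=3: revealed 1 new [(3,2)] -> total=7

Answer: ##.#.
##...
.....
..#.#
.....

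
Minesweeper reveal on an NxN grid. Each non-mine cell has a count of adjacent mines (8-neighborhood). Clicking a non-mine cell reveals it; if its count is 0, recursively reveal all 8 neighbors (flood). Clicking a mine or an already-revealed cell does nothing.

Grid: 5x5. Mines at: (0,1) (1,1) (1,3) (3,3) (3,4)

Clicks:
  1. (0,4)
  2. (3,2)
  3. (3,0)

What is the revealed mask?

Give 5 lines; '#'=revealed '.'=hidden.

Click 1 (0,4) count=1: revealed 1 new [(0,4)] -> total=1
Click 2 (3,2) count=1: revealed 1 new [(3,2)] -> total=2
Click 3 (3,0) count=0: revealed 8 new [(2,0) (2,1) (2,2) (3,0) (3,1) (4,0) (4,1) (4,2)] -> total=10

Answer: ....#
.....
###..
###..
###..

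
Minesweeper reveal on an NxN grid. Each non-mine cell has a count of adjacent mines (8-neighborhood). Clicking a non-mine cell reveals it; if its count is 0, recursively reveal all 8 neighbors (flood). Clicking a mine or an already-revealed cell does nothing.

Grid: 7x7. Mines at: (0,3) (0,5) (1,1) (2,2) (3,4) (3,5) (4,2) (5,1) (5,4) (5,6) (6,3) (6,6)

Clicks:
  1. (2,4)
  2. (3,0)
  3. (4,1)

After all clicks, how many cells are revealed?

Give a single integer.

Click 1 (2,4) count=2: revealed 1 new [(2,4)] -> total=1
Click 2 (3,0) count=0: revealed 6 new [(2,0) (2,1) (3,0) (3,1) (4,0) (4,1)] -> total=7
Click 3 (4,1) count=2: revealed 0 new [(none)] -> total=7

Answer: 7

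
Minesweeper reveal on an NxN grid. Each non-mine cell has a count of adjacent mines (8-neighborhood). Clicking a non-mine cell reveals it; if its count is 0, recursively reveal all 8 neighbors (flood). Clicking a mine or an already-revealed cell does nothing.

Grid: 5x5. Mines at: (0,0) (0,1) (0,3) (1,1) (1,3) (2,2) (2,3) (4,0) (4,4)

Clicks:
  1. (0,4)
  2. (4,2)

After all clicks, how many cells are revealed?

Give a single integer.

Click 1 (0,4) count=2: revealed 1 new [(0,4)] -> total=1
Click 2 (4,2) count=0: revealed 6 new [(3,1) (3,2) (3,3) (4,1) (4,2) (4,3)] -> total=7

Answer: 7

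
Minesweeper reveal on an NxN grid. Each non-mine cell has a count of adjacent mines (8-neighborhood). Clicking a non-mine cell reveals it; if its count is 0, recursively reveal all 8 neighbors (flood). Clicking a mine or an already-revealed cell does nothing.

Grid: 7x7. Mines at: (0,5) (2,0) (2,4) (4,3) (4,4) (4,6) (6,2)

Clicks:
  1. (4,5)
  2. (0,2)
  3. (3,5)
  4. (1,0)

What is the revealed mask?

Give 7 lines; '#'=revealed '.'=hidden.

Click 1 (4,5) count=2: revealed 1 new [(4,5)] -> total=1
Click 2 (0,2) count=0: revealed 16 new [(0,0) (0,1) (0,2) (0,3) (0,4) (1,0) (1,1) (1,2) (1,3) (1,4) (2,1) (2,2) (2,3) (3,1) (3,2) (3,3)] -> total=17
Click 3 (3,5) count=3: revealed 1 new [(3,5)] -> total=18
Click 4 (1,0) count=1: revealed 0 new [(none)] -> total=18

Answer: #####..
#####..
.###...
.###.#.
.....#.
.......
.......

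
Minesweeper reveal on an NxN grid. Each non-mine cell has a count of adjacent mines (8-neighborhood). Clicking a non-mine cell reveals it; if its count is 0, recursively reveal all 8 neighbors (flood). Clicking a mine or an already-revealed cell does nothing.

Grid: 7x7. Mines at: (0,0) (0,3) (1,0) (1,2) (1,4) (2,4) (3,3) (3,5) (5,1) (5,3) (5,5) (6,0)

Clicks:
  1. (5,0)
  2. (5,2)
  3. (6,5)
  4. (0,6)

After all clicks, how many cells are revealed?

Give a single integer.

Click 1 (5,0) count=2: revealed 1 new [(5,0)] -> total=1
Click 2 (5,2) count=2: revealed 1 new [(5,2)] -> total=2
Click 3 (6,5) count=1: revealed 1 new [(6,5)] -> total=3
Click 4 (0,6) count=0: revealed 6 new [(0,5) (0,6) (1,5) (1,6) (2,5) (2,6)] -> total=9

Answer: 9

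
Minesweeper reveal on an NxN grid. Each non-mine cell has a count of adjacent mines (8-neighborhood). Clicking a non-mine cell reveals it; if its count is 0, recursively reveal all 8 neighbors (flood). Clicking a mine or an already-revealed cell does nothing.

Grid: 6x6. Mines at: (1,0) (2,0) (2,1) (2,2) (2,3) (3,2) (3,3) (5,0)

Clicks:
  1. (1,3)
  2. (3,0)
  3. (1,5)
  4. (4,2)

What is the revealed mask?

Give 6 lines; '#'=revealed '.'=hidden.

Answer: .#####
.#####
....##
#...##
.#####
.#####

Derivation:
Click 1 (1,3) count=2: revealed 1 new [(1,3)] -> total=1
Click 2 (3,0) count=2: revealed 1 new [(3,0)] -> total=2
Click 3 (1,5) count=0: revealed 23 new [(0,1) (0,2) (0,3) (0,4) (0,5) (1,1) (1,2) (1,4) (1,5) (2,4) (2,5) (3,4) (3,5) (4,1) (4,2) (4,3) (4,4) (4,5) (5,1) (5,2) (5,3) (5,4) (5,5)] -> total=25
Click 4 (4,2) count=2: revealed 0 new [(none)] -> total=25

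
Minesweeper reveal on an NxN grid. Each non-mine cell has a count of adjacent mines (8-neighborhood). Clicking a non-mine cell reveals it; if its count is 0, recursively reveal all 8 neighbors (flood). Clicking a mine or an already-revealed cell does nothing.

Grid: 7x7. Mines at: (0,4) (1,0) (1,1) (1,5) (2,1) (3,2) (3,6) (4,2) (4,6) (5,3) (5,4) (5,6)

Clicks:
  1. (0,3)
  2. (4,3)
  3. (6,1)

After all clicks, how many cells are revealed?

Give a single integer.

Click 1 (0,3) count=1: revealed 1 new [(0,3)] -> total=1
Click 2 (4,3) count=4: revealed 1 new [(4,3)] -> total=2
Click 3 (6,1) count=0: revealed 10 new [(3,0) (3,1) (4,0) (4,1) (5,0) (5,1) (5,2) (6,0) (6,1) (6,2)] -> total=12

Answer: 12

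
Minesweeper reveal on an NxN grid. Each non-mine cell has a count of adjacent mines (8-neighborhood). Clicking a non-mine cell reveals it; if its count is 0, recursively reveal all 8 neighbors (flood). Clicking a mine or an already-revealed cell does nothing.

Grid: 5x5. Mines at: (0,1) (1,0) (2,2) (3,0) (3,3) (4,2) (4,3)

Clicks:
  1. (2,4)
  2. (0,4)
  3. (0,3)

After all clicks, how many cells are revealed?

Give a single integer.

Answer: 8

Derivation:
Click 1 (2,4) count=1: revealed 1 new [(2,4)] -> total=1
Click 2 (0,4) count=0: revealed 7 new [(0,2) (0,3) (0,4) (1,2) (1,3) (1,4) (2,3)] -> total=8
Click 3 (0,3) count=0: revealed 0 new [(none)] -> total=8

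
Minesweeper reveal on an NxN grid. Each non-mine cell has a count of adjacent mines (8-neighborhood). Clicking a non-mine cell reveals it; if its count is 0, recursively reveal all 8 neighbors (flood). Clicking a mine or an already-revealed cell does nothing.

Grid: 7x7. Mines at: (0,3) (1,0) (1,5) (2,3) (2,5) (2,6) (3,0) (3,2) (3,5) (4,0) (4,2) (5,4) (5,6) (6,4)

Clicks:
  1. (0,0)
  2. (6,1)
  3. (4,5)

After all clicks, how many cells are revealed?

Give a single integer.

Click 1 (0,0) count=1: revealed 1 new [(0,0)] -> total=1
Click 2 (6,1) count=0: revealed 8 new [(5,0) (5,1) (5,2) (5,3) (6,0) (6,1) (6,2) (6,3)] -> total=9
Click 3 (4,5) count=3: revealed 1 new [(4,5)] -> total=10

Answer: 10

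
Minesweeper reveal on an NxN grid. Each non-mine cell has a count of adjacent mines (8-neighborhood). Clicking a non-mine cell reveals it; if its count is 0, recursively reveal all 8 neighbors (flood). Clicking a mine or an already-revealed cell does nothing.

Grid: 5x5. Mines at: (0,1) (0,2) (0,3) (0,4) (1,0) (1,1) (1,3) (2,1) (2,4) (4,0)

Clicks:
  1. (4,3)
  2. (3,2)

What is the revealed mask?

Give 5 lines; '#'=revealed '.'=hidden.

Click 1 (4,3) count=0: revealed 8 new [(3,1) (3,2) (3,3) (3,4) (4,1) (4,2) (4,3) (4,4)] -> total=8
Click 2 (3,2) count=1: revealed 0 new [(none)] -> total=8

Answer: .....
.....
.....
.####
.####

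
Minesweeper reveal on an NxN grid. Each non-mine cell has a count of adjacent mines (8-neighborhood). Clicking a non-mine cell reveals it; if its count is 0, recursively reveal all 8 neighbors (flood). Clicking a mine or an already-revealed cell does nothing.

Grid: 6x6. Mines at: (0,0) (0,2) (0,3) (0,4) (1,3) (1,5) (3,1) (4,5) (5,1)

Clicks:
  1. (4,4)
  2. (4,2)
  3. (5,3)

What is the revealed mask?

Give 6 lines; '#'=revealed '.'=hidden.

Answer: ......
......
..###.
..###.
..###.
..###.

Derivation:
Click 1 (4,4) count=1: revealed 1 new [(4,4)] -> total=1
Click 2 (4,2) count=2: revealed 1 new [(4,2)] -> total=2
Click 3 (5,3) count=0: revealed 10 new [(2,2) (2,3) (2,4) (3,2) (3,3) (3,4) (4,3) (5,2) (5,3) (5,4)] -> total=12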